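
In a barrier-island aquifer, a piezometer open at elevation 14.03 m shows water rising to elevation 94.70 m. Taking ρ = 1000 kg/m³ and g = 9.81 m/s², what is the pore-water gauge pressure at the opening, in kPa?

P ≈ 791 kPa

Pressure head ψ = h − z = 94.70 − 14.03 = 80.67 m.
P = ρgψ = 1000 × 9.81 × 80.67 = 791373 Pa ≈ 791 kPa.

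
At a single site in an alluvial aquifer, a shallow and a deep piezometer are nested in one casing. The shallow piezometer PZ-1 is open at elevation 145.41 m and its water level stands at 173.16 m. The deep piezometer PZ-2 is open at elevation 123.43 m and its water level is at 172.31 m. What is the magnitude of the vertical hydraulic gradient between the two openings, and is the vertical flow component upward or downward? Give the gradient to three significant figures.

Total head at PZ-1: h = 173.16 m (water level in the standpipe).
Total head at PZ-2: h = 172.31 m.
Δh = h(PZ-1) − h(PZ-2) = 173.16 − 172.31 = 0.85 m.
Vertical separation Δz = 145.41 − 123.43 = 21.98 m.
|i_v| = |Δh| / Δz = 0.85 / 21.98 = 0.0387.
Head is higher in the shallow piezometer, so vertical flow is downward (recharge condition).

|i_v| ≈ 0.0387; vertical flow is downward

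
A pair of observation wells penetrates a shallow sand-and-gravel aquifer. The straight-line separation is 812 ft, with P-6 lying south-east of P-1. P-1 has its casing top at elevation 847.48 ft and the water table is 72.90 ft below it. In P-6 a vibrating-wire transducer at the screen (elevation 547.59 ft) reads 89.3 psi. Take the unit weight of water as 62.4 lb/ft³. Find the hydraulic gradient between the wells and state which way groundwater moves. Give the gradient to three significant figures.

Total head at P-1: h = 847.48 − 72.90 = 774.58 ft.
Pressure head at P-6: ψ = 144·P/γ = 144 × 89.3 / 62.4 = 206.08 ft.
Total head at P-6: h = z + ψ = 547.59 + 206.08 = 753.67 ft.
Head difference: h(P-1) − h(P-6) = 774.58 − 753.67 = 20.91 ft.
Hydraulic gradient: i = |Δh| / L = 20.91 / 812 = 0.0258.
Flow is from higher to lower head: from P-1 toward P-6, i.e. toward the south-east.

i ≈ 0.0258; groundwater flows toward the south-east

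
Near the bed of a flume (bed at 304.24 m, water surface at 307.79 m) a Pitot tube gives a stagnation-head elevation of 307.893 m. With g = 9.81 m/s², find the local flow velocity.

Near the bed, under hydrostatic conditions, the piezometric head (z + ψ) equals the free-surface elevation, 307.79 m.
Velocity head = total − piezometric = 307.893 − 307.79 = 0.103 m.
v = √(2g·h_v) = √(2 × 9.81 × 0.103) = 1.42 m/s.

v ≈ 1.42 m/s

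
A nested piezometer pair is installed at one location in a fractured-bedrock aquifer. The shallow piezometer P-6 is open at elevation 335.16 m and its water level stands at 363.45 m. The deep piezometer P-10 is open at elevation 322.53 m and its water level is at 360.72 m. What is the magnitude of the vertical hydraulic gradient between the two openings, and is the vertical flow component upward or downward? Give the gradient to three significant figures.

|i_v| ≈ 0.216; vertical flow is downward

Total head at P-6: h = 363.45 m (water level in the standpipe).
Total head at P-10: h = 360.72 m.
Δh = h(P-6) − h(P-10) = 363.45 − 360.72 = 2.73 m.
Vertical separation Δz = 335.16 − 322.53 = 12.63 m.
|i_v| = |Δh| / Δz = 2.73 / 12.63 = 0.216.
Head is higher in the shallow piezometer, so vertical flow is downward (recharge condition).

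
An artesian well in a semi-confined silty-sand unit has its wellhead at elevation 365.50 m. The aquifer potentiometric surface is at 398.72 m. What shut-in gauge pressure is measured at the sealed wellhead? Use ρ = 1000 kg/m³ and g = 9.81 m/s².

P ≈ 326 kPa

Head above the cap: Δh = 398.72 − 365.50 = 33.22 m.
P = ρgΔh = 1000 × 9.81 × 33.22 = 325888 Pa ≈ 326 kPa.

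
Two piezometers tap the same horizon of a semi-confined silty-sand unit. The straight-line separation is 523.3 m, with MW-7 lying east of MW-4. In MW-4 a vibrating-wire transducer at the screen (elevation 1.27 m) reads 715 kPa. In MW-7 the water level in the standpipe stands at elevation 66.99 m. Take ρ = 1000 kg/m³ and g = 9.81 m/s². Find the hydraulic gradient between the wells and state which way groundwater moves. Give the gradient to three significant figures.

Pressure head at MW-4: ψ = P/(ρg) = 715×1000 / (1000 × 9.81) = 72.88 m.
Total head at MW-4: h = z + ψ = 1.27 + 72.88 = 74.15 m.
Total head at MW-7: h = 66.99 m (water level in the piezometer is the total head).
Head difference: h(MW-4) − h(MW-7) = 74.15 − 66.99 = 7.16 m.
Hydraulic gradient: i = |Δh| / L = 7.16 / 523.3 = 0.0137.
Flow is from higher to lower head: from MW-4 toward MW-7, i.e. toward the east.

i ≈ 0.0137; groundwater flows toward the east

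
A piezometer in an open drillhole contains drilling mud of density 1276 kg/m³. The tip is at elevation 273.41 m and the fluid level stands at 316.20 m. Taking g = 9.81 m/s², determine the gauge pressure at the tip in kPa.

P ≈ 536 kPa

Pressure head ψ = h − z = 316.20 − 273.41 = 42.79 m.
P = ρgψ = 1276 × 9.81 × 42.79 = 535626 Pa ≈ 536 kPa.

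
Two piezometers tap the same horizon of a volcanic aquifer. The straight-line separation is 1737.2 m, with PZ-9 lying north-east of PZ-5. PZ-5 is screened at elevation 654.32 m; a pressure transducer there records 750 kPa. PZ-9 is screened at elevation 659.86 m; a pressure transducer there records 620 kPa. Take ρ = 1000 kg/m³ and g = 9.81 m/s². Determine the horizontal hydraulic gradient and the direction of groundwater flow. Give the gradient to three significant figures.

Pressure head at PZ-5: ψ = P/(ρg) = 750×1000 / (1000 × 9.81) = 76.45 m.
Total head at PZ-5: h = z + ψ = 654.32 + 76.45 = 730.77 m.
Pressure head at PZ-9: ψ = P/(ρg) = 620×1000 / (1000 × 9.81) = 63.20 m.
Total head at PZ-9: h = z + ψ = 659.86 + 63.20 = 723.06 m.
Head difference: h(PZ-5) − h(PZ-9) = 730.77 − 723.06 = 7.71 m.
Hydraulic gradient: i = |Δh| / L = 7.71 / 1737.2 = 0.00444.
Flow is from higher to lower head: from PZ-5 toward PZ-9, i.e. toward the north-east.

i ≈ 0.00444; groundwater flows toward the north-east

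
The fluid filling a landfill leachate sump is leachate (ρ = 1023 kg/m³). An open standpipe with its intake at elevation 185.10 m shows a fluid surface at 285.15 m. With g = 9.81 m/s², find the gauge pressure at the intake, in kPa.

Pressure head ψ = h − z = 285.15 − 185.10 = 100.05 m.
P = ρgψ = 1023 × 9.81 × 100.05 = 1004065 Pa ≈ 1000 kPa.

P ≈ 1000 kPa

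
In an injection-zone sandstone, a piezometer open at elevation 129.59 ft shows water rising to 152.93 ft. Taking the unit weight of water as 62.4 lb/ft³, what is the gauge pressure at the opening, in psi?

Pressure head ψ = h − z = 152.93 − 129.59 = 23.34 ft.
P = γ·ψ / 144 = 62.4 × 23.34 / 144 = 10.1 psi.

P ≈ 10.1 psi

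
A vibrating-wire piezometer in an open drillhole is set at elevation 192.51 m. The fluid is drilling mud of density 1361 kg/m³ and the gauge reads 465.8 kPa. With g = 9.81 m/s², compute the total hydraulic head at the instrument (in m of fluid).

h ≈ 227.40 m

ψ = P/(ρg) = 465.8×1000 / (1361 × 9.81) = 34.89 m.
h = z + ψ = 192.51 + 34.89 = 227.40 m.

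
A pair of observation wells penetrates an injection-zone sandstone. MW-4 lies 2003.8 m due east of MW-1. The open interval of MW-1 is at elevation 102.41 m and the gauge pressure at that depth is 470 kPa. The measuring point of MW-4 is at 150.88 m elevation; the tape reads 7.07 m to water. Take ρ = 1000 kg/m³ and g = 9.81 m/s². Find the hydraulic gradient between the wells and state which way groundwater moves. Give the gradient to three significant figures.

Pressure head at MW-1: ψ = P/(ρg) = 470×1000 / (1000 × 9.81) = 47.91 m.
Total head at MW-1: h = z + ψ = 102.41 + 47.91 = 150.32 m.
Total head at MW-4: h = 150.88 − 7.07 = 143.81 m.
Head difference: h(MW-1) − h(MW-4) = 150.32 − 143.81 = 6.51 m.
Hydraulic gradient: i = |Δh| / L = 6.51 / 2003.8 = 0.00325.
Flow is from higher to lower head: from MW-1 toward MW-4, i.e. toward the east.

i ≈ 0.00325; groundwater flows toward the east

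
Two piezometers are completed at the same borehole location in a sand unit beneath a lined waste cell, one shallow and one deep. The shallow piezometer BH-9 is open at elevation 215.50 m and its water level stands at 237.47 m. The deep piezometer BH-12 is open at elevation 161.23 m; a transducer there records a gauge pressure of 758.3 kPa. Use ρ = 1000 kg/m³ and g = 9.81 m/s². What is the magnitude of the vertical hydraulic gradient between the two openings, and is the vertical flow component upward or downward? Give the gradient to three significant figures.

Total head at BH-9: h = 237.47 m (water level in the standpipe).
Pressure head at BH-12: ψ = P/(ρg) = 758.3×1000 / (1000 × 9.81) = 77.30 m.
Total head at BH-12: h = z + ψ = 161.23 + 77.30 = 238.53 m.
Δh = h(BH-9) − h(BH-12) = 237.47 − 238.53 = -1.06 m.
Vertical separation Δz = 215.50 − 161.23 = 54.27 m.
|i_v| = |Δh| / Δz = 1.06 / 54.27 = 0.0195.
Head is higher in the deep piezometer, so vertical flow is upward (discharge condition).

|i_v| ≈ 0.0195; vertical flow is upward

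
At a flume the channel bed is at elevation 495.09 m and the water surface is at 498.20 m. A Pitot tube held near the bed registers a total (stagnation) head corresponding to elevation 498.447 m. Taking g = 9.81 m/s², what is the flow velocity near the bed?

v ≈ 2.20 m/s

Near the bed, under hydrostatic conditions, the piezometric head (z + ψ) equals the free-surface elevation, 498.20 m.
Velocity head = total − piezometric = 498.447 − 498.20 = 0.247 m.
v = √(2g·h_v) = √(2 × 9.81 × 0.247) = 2.20 m/s.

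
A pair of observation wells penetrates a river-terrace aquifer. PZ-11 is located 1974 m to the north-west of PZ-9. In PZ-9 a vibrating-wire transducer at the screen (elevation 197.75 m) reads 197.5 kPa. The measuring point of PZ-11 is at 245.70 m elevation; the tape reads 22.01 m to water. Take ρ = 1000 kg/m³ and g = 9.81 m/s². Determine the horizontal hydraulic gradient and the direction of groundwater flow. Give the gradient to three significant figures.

Pressure head at PZ-9: ψ = P/(ρg) = 197.5×1000 / (1000 × 9.81) = 20.13 m.
Total head at PZ-9: h = z + ψ = 197.75 + 20.13 = 217.88 m.
Total head at PZ-11: h = 245.70 − 22.01 = 223.69 m.
Head difference: h(PZ-9) − h(PZ-11) = 217.88 − 223.69 = -5.81 m.
Hydraulic gradient: i = |Δh| / L = 5.81 / 1974 = 0.00294.
Flow is from higher to lower head: from PZ-11 toward PZ-9, i.e. toward the south-east.

i ≈ 0.00294; groundwater flows toward the south-east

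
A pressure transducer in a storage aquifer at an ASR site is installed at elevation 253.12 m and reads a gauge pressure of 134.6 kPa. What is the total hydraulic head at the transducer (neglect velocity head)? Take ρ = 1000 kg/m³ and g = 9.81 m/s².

ψ = P/(ρg) = 134.6×1000 / (1000 × 9.81) = 13.72 m.
h = z + ψ = 253.12 + 13.72 = 266.84 m.

h ≈ 266.84 m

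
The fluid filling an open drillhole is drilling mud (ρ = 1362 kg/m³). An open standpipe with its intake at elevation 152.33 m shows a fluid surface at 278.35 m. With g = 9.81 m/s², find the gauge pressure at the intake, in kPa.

P ≈ 1680 kPa

Pressure head ψ = h − z = 278.35 − 152.33 = 126.02 m.
P = ρgψ = 1362 × 9.81 × 126.02 = 1683781 Pa ≈ 1680 kPa.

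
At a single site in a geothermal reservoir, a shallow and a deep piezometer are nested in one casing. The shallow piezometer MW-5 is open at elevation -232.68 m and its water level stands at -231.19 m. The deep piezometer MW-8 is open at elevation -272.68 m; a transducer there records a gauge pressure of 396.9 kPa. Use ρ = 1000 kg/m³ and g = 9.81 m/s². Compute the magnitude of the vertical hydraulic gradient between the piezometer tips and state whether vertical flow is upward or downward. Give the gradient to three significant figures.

Total head at MW-5: h = -231.19 m (water level in the standpipe).
Pressure head at MW-8: ψ = P/(ρg) = 396.9×1000 / (1000 × 9.81) = 40.46 m.
Total head at MW-8: h = z + ψ = -272.68 + 40.46 = -232.22 m.
Δh = h(MW-5) − h(MW-8) = -231.19 − (-232.22) = 1.03 m.
Vertical separation Δz = -232.68 − (-272.68) = 40.00 m.
|i_v| = |Δh| / Δz = 1.03 / 40.00 = 0.0258.
Head is higher in the shallow piezometer, so vertical flow is downward (recharge condition).

|i_v| ≈ 0.0258; vertical flow is downward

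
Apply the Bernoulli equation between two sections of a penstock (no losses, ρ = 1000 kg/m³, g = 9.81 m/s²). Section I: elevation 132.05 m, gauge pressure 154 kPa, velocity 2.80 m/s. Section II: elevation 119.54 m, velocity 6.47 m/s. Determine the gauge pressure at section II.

P₂ ≈ 260 kPa

Pressure head at I: ψ₁ = P₁/(ρg) = 154×1000 / (1000 × 9.81) = 15.70 m.
Velocity heads: v₁²/2g = 2.80²/19.62 = 0.400 m; v₂²/2g = 6.47²/19.62 = 2.134 m.
Total head H = z₁ + ψ₁ + v₁²/2g = 132.05 + 15.70 + 0.400 = 148.15 m.
ψ₂ = H − z₂ − v₂²/2g = 148.15 − 119.54 − 2.134 = 26.48 m.
P₂ = ρgψ₂ = 1000 × 9.81 × 26.48 ≈ 260 kPa.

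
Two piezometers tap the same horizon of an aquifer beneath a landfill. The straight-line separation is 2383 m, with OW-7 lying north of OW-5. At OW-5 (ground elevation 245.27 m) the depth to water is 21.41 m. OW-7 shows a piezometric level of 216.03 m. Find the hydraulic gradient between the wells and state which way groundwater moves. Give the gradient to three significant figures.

i ≈ 0.00329; groundwater flows toward the north

Total head at OW-5: h = 245.27 − 21.41 = 223.86 m.
Total head at OW-7: h = 216.03 m (water level in the piezometer is the total head).
Head difference: h(OW-5) − h(OW-7) = 223.86 − 216.03 = 7.83 m.
Hydraulic gradient: i = |Δh| / L = 7.83 / 2383 = 0.00329.
Flow is from higher to lower head: from OW-5 toward OW-7, i.e. toward the north.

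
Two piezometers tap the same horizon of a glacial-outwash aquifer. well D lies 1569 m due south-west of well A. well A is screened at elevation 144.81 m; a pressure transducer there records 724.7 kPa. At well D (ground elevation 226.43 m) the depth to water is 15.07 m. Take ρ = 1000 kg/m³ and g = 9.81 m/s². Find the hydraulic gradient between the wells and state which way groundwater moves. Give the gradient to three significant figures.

i ≈ 0.00467; groundwater flows toward the south-west

Pressure head at well A: ψ = P/(ρg) = 724.7×1000 / (1000 × 9.81) = 73.87 m.
Total head at well A: h = z + ψ = 144.81 + 73.87 = 218.68 m.
Total head at well D: h = 226.43 − 15.07 = 211.36 m.
Head difference: h(well A) − h(well D) = 218.68 − 211.36 = 7.32 m.
Hydraulic gradient: i = |Δh| / L = 7.32 / 1569 = 0.00467.
Flow is from higher to lower head: from well A toward well D, i.e. toward the south-west.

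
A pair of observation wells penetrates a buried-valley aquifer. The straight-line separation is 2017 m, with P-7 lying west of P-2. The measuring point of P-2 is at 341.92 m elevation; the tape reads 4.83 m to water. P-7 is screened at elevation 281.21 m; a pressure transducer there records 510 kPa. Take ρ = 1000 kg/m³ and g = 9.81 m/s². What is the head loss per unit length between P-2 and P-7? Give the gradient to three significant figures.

Total head at P-2: h = 341.92 − 4.83 = 337.09 m.
Pressure head at P-7: ψ = P/(ρg) = 510×1000 / (1000 × 9.81) = 51.99 m.
Total head at P-7: h = z + ψ = 281.21 + 51.99 = 333.20 m.
Head difference: h(P-2) − h(P-7) = 337.09 − 333.20 = 3.89 m.
Hydraulic gradient: i = |Δh| / L = 3.89 / 2017 = 0.00193.

i ≈ 0.00193 m/m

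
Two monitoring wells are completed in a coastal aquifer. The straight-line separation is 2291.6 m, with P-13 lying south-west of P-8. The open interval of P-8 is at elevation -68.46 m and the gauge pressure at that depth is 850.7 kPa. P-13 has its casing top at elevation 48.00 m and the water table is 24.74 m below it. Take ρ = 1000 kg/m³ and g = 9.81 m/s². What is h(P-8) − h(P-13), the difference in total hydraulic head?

Pressure head at P-8: ψ = P/(ρg) = 850.7×1000 / (1000 × 9.81) = 86.72 m.
Total head at P-8: h = z + ψ = -68.46 + 86.72 = 18.26 m.
Total head at P-13: h = 48.00 − 24.74 = 23.26 m.
Head difference: h(P-8) − h(P-13) = 18.26 − 23.26 = -5.00 m.

Δh ≈ -5.00 m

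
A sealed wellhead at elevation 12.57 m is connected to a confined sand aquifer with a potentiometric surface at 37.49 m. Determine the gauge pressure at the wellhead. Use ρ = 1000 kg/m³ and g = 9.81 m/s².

Head above the cap: Δh = 37.49 − 12.57 = 24.92 m.
P = ρgΔh = 1000 × 9.81 × 24.92 = 244465 Pa ≈ 244 kPa.

P ≈ 244 kPa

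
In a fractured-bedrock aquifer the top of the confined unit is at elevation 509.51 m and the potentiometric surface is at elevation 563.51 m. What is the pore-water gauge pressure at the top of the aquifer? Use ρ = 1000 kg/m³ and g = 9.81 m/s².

P ≈ 530 kPa

Pressure head at the aquifer top: ψ = h − z = 563.51 − 509.51 = 54.00 m.
P = ρgψ = 1000 × 9.81 × 54.00 = 529740 Pa ≈ 530 kPa.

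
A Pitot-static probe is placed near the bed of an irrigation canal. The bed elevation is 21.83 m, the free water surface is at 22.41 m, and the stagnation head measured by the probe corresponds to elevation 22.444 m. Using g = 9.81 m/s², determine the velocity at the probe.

Near the bed, under hydrostatic conditions, the piezometric head (z + ψ) equals the free-surface elevation, 22.41 m.
Velocity head = total − piezometric = 22.444 − 22.41 = 0.034 m.
v = √(2g·h_v) = √(2 × 9.81 × 0.034) = 0.817 m/s.

v ≈ 0.817 m/s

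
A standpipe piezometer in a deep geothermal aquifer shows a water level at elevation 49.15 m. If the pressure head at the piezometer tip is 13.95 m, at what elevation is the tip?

z = h − ψ = 49.15 − 13.95 = 35.20 m.

z ≈ 35.20 m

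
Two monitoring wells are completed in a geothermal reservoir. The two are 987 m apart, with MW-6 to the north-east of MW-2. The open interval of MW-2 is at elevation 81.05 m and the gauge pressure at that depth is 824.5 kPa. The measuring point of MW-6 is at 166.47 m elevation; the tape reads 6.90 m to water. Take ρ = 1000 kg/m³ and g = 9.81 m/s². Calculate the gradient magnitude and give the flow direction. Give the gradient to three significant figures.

i ≈ 0.00560; groundwater flows toward the north-east

Pressure head at MW-2: ψ = P/(ρg) = 824.5×1000 / (1000 × 9.81) = 84.05 m.
Total head at MW-2: h = z + ψ = 81.05 + 84.05 = 165.10 m.
Total head at MW-6: h = 166.47 − 6.90 = 159.57 m.
Head difference: h(MW-2) − h(MW-6) = 165.10 − 159.57 = 5.53 m.
Hydraulic gradient: i = |Δh| / L = 5.53 / 987 = 0.00560.
Flow is from higher to lower head: from MW-2 toward MW-6, i.e. toward the north-east.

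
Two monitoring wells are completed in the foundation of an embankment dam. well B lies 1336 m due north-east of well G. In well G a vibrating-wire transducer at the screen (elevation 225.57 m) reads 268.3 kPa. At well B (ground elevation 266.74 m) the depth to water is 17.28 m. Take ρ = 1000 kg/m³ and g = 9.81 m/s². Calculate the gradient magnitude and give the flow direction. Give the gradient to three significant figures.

Pressure head at well G: ψ = P/(ρg) = 268.3×1000 / (1000 × 9.81) = 27.35 m.
Total head at well G: h = z + ψ = 225.57 + 27.35 = 252.92 m.
Total head at well B: h = 266.74 − 17.28 = 249.46 m.
Head difference: h(well G) − h(well B) = 252.92 − 249.46 = 3.46 m.
Hydraulic gradient: i = |Δh| / L = 3.46 / 1336 = 0.00259.
Flow is from higher to lower head: from well G toward well B, i.e. toward the north-east.

i ≈ 0.00259; groundwater flows toward the north-east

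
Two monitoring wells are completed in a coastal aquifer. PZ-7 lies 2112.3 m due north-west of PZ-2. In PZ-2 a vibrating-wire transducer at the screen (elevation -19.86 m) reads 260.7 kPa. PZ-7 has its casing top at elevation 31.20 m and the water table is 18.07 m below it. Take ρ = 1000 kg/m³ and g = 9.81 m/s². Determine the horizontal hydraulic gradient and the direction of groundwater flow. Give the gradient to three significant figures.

i ≈ 0.00304; groundwater flows toward the south-east

Pressure head at PZ-2: ψ = P/(ρg) = 260.7×1000 / (1000 × 9.81) = 26.57 m.
Total head at PZ-2: h = z + ψ = -19.86 + 26.57 = 6.71 m.
Total head at PZ-7: h = 31.20 − 18.07 = 13.13 m.
Head difference: h(PZ-2) − h(PZ-7) = 6.71 − 13.13 = -6.42 m.
Hydraulic gradient: i = |Δh| / L = 6.42 / 2112.3 = 0.00304.
Flow is from higher to lower head: from PZ-7 toward PZ-2, i.e. toward the south-east.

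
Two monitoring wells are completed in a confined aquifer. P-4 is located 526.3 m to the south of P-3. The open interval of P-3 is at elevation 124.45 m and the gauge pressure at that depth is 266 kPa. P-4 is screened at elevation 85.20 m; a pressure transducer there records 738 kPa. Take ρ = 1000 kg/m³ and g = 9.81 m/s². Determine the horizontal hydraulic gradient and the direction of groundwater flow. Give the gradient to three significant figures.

i ≈ 0.0168; groundwater flows toward the north

Pressure head at P-3: ψ = P/(ρg) = 266×1000 / (1000 × 9.81) = 27.12 m.
Total head at P-3: h = z + ψ = 124.45 + 27.12 = 151.57 m.
Pressure head at P-4: ψ = P/(ρg) = 738×1000 / (1000 × 9.81) = 75.23 m.
Total head at P-4: h = z + ψ = 85.20 + 75.23 = 160.43 m.
Head difference: h(P-3) − h(P-4) = 151.57 − 160.43 = -8.86 m.
Hydraulic gradient: i = |Δh| / L = 8.86 / 526.3 = 0.0168.
Flow is from higher to lower head: from P-4 toward P-3, i.e. toward the north.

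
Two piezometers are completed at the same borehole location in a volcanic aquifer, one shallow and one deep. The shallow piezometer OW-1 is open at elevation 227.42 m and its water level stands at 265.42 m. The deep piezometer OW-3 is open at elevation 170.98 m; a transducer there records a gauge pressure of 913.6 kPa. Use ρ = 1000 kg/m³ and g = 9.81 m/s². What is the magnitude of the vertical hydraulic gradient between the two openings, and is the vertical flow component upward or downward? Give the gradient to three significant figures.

|i_v| ≈ 0.0232; vertical flow is downward

Total head at OW-1: h = 265.42 m (water level in the standpipe).
Pressure head at OW-3: ψ = P/(ρg) = 913.6×1000 / (1000 × 9.81) = 93.13 m.
Total head at OW-3: h = z + ψ = 170.98 + 93.13 = 264.11 m.
Δh = h(OW-1) − h(OW-3) = 265.42 − 264.11 = 1.31 m.
Vertical separation Δz = 227.42 − 170.98 = 56.44 m.
|i_v| = |Δh| / Δz = 1.31 / 56.44 = 0.0232.
Head is higher in the shallow piezometer, so vertical flow is downward (recharge condition).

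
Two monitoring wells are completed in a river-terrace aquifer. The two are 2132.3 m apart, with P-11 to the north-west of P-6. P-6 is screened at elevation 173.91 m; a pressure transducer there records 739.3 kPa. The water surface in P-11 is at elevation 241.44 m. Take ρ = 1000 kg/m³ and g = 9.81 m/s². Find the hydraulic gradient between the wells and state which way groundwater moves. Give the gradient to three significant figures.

i ≈ 0.00367; groundwater flows toward the north-west

Pressure head at P-6: ψ = P/(ρg) = 739.3×1000 / (1000 × 9.81) = 75.36 m.
Total head at P-6: h = z + ψ = 173.91 + 75.36 = 249.27 m.
Total head at P-11: h = 241.44 m (water level in the piezometer is the total head).
Head difference: h(P-6) − h(P-11) = 249.27 − 241.44 = 7.83 m.
Hydraulic gradient: i = |Δh| / L = 7.83 / 2132.3 = 0.00367.
Flow is from higher to lower head: from P-6 toward P-11, i.e. toward the north-west.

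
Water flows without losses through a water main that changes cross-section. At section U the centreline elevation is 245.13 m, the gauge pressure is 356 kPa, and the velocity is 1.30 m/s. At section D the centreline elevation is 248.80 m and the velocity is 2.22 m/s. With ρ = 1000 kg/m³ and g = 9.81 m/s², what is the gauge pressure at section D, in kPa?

Pressure head at U: ψ₁ = P₁/(ρg) = 356×1000 / (1000 × 9.81) = 36.29 m.
Velocity heads: v₁²/2g = 1.30²/19.62 = 0.086 m; v₂²/2g = 2.22²/19.62 = 0.251 m.
Total head H = z₁ + ψ₁ + v₁²/2g = 245.13 + 36.29 + 0.086 = 281.51 m.
ψ₂ = H − z₂ − v₂²/2g = 281.51 − 248.80 − 0.251 = 32.46 m.
P₂ = ρgψ₂ = 1000 × 9.81 × 32.46 ≈ 318 kPa.

P₂ ≈ 318 kPa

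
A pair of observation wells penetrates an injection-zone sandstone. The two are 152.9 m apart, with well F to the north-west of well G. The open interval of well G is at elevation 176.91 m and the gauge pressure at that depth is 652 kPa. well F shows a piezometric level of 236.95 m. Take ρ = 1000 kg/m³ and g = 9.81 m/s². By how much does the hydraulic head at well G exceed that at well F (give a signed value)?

Δh ≈ 6.42 m

Pressure head at well G: ψ = P/(ρg) = 652×1000 / (1000 × 9.81) = 66.46 m.
Total head at well G: h = z + ψ = 176.91 + 66.46 = 243.37 m.
Total head at well F: h = 236.95 m (water level in the piezometer is the total head).
Head difference: h(well G) − h(well F) = 243.37 − 236.95 = 6.42 m.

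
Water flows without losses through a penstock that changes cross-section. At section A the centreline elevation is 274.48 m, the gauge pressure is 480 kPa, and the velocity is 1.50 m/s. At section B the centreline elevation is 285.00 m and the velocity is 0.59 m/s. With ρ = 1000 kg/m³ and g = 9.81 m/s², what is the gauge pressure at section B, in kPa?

P₂ ≈ 378 kPa

Pressure head at A: ψ₁ = P₁/(ρg) = 480×1000 / (1000 × 9.81) = 48.93 m.
Velocity heads: v₁²/2g = 1.50²/19.62 = 0.115 m; v₂²/2g = 0.59²/19.62 = 0.018 m.
Total head H = z₁ + ψ₁ + v₁²/2g = 274.48 + 48.93 + 0.115 = 323.53 m.
ψ₂ = H − z₂ − v₂²/2g = 323.53 − 285.00 − 0.018 = 38.51 m.
P₂ = ρgψ₂ = 1000 × 9.81 × 38.51 ≈ 378 kPa.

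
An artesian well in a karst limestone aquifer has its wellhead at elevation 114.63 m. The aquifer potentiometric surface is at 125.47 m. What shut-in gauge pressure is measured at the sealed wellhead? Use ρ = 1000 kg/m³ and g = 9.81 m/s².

P ≈ 106 kPa

Head above the cap: Δh = 125.47 − 114.63 = 10.84 m.
P = ρgΔh = 1000 × 9.81 × 10.84 = 106340 Pa ≈ 106 kPa.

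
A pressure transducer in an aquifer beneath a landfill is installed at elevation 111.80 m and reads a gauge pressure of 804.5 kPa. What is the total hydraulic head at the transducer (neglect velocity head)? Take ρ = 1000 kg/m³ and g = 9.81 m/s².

ψ = P/(ρg) = 804.5×1000 / (1000 × 9.81) = 82.01 m.
h = z + ψ = 111.80 + 82.01 = 193.81 m.

h ≈ 193.81 m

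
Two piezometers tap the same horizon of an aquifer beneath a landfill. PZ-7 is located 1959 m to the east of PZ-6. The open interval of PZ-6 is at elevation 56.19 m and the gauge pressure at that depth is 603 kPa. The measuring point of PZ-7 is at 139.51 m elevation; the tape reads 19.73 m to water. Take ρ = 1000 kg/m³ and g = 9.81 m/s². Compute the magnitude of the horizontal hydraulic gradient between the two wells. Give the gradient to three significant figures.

i ≈ 0.00108

Pressure head at PZ-6: ψ = P/(ρg) = 603×1000 / (1000 × 9.81) = 61.47 m.
Total head at PZ-6: h = z + ψ = 56.19 + 61.47 = 117.66 m.
Total head at PZ-7: h = 139.51 − 19.73 = 119.78 m.
Head difference: h(PZ-6) − h(PZ-7) = 117.66 − 119.78 = -2.12 m.
Hydraulic gradient: i = |Δh| / L = 2.12 / 1959 = 0.00108.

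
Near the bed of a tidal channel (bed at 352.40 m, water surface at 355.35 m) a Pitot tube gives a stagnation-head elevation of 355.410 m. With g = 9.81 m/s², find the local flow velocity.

v ≈ 1.08 m/s

Near the bed, under hydrostatic conditions, the piezometric head (z + ψ) equals the free-surface elevation, 355.35 m.
Velocity head = total − piezometric = 355.410 − 355.35 = 0.060 m.
v = √(2g·h_v) = √(2 × 9.81 × 0.060) = 1.08 m/s.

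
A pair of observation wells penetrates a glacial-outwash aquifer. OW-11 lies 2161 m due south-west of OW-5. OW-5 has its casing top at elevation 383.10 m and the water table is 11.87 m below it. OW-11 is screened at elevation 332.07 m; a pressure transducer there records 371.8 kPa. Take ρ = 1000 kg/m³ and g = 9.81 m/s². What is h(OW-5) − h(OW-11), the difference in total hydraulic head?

Total head at OW-5: h = 383.10 − 11.87 = 371.23 m.
Pressure head at OW-11: ψ = P/(ρg) = 371.8×1000 / (1000 × 9.81) = 37.90 m.
Total head at OW-11: h = z + ψ = 332.07 + 37.90 = 369.97 m.
Head difference: h(OW-5) − h(OW-11) = 371.23 − 369.97 = 1.26 m.

Δh ≈ 1.26 m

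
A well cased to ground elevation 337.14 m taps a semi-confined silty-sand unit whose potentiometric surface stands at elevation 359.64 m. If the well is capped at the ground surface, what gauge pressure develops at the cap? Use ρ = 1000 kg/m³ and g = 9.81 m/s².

Head above the cap: Δh = 359.64 − 337.14 = 22.50 m.
P = ρgΔh = 1000 × 9.81 × 22.50 = 220725 Pa ≈ 221 kPa.

P ≈ 221 kPa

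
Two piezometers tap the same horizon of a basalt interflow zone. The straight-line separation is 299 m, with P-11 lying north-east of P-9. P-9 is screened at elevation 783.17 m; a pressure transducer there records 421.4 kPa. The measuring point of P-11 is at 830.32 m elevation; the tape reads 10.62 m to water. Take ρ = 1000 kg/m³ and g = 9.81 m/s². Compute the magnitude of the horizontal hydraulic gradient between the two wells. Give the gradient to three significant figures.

Pressure head at P-9: ψ = P/(ρg) = 421.4×1000 / (1000 × 9.81) = 42.96 m.
Total head at P-9: h = z + ψ = 783.17 + 42.96 = 826.13 m.
Total head at P-11: h = 830.32 − 10.62 = 819.70 m.
Head difference: h(P-9) − h(P-11) = 826.13 − 819.70 = 6.43 m.
Hydraulic gradient: i = |Δh| / L = 6.43 / 299 = 0.0215.

i ≈ 0.0215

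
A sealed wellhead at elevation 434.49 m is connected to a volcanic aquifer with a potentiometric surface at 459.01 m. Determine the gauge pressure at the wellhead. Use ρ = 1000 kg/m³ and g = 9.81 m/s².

Head above the cap: Δh = 459.01 − 434.49 = 24.52 m.
P = ρgΔh = 1000 × 9.81 × 24.52 = 240541 Pa ≈ 241 kPa.

P ≈ 241 kPa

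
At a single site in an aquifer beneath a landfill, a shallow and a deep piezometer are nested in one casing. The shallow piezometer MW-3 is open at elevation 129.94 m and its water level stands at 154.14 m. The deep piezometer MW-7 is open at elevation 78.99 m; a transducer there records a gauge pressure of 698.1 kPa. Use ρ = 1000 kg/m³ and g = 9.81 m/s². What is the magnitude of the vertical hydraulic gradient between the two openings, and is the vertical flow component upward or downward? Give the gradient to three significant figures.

|i_v| ≈ 0.0783; vertical flow is downward

Total head at MW-3: h = 154.14 m (water level in the standpipe).
Pressure head at MW-7: ψ = P/(ρg) = 698.1×1000 / (1000 × 9.81) = 71.16 m.
Total head at MW-7: h = z + ψ = 78.99 + 71.16 = 150.15 m.
Δh = h(MW-3) − h(MW-7) = 154.14 − 150.15 = 3.99 m.
Vertical separation Δz = 129.94 − 78.99 = 50.95 m.
|i_v| = |Δh| / Δz = 3.99 / 50.95 = 0.0783.
Head is higher in the shallow piezometer, so vertical flow is downward (recharge condition).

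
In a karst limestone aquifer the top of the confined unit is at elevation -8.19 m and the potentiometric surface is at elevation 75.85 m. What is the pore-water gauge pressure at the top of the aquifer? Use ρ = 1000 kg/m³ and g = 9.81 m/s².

P ≈ 824 kPa

Pressure head at the aquifer top: ψ = h − z = 75.85 − (-8.19) = 84.04 m.
P = ρgψ = 1000 × 9.81 × 84.04 = 824432 Pa ≈ 824 kPa.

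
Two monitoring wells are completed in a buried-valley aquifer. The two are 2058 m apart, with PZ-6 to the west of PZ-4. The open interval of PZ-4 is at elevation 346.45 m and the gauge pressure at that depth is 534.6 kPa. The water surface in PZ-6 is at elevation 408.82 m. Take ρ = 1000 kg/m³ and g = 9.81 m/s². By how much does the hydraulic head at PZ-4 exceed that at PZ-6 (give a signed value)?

Pressure head at PZ-4: ψ = P/(ρg) = 534.6×1000 / (1000 × 9.81) = 54.50 m.
Total head at PZ-4: h = z + ψ = 346.45 + 54.50 = 400.95 m.
Total head at PZ-6: h = 408.82 m (water level in the piezometer is the total head).
Head difference: h(PZ-4) − h(PZ-6) = 400.95 − 408.82 = -7.87 m.

Δh ≈ -7.87 m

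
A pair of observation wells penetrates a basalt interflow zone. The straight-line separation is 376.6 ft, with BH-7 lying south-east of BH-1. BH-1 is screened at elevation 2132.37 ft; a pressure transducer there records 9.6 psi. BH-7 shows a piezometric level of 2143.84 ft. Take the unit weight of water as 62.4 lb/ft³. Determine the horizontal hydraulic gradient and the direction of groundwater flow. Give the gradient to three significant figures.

i ≈ 0.0284; groundwater flows toward the south-east

Pressure head at BH-1: ψ = 144·P/γ = 144 × 9.6 / 62.4 = 22.15 ft.
Total head at BH-1: h = z + ψ = 2132.37 + 22.15 = 2154.52 ft.
Total head at BH-7: h = 2143.84 ft (water level in the piezometer is the total head).
Head difference: h(BH-1) − h(BH-7) = 2154.52 − 2143.84 = 10.68 ft.
Hydraulic gradient: i = |Δh| / L = 10.68 / 376.6 = 0.0284.
Flow is from higher to lower head: from BH-1 toward BH-7, i.e. toward the south-east.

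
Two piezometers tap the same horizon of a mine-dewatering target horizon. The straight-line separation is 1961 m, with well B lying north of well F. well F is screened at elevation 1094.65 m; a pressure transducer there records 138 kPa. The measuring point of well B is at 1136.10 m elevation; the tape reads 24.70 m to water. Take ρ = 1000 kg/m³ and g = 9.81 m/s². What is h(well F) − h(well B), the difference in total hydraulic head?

Δh ≈ -2.68 m

Pressure head at well F: ψ = P/(ρg) = 138×1000 / (1000 × 9.81) = 14.07 m.
Total head at well F: h = z + ψ = 1094.65 + 14.07 = 1108.72 m.
Total head at well B: h = 1136.10 − 24.70 = 1111.40 m.
Head difference: h(well F) − h(well B) = 1108.72 − 1111.40 = -2.68 m.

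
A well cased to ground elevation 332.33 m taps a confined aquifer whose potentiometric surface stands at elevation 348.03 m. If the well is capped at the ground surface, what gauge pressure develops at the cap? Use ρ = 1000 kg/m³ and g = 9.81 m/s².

Head above the cap: Δh = 348.03 − 332.33 = 15.70 m.
P = ρgΔh = 1000 × 9.81 × 15.70 = 154017 Pa ≈ 154 kPa.

P ≈ 154 kPa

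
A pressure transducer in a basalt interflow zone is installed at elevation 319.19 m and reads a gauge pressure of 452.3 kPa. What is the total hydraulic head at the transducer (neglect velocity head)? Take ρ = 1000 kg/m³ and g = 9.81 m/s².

ψ = P/(ρg) = 452.3×1000 / (1000 × 9.81) = 46.11 m.
h = z + ψ = 319.19 + 46.11 = 365.30 m.

h ≈ 365.30 m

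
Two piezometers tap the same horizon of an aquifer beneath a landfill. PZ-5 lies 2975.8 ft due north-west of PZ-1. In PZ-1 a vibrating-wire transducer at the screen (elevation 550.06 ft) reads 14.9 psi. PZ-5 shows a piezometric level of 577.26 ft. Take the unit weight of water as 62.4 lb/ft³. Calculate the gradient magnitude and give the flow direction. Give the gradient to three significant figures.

Pressure head at PZ-1: ψ = 144·P/γ = 144 × 14.9 / 62.4 = 34.38 ft.
Total head at PZ-1: h = z + ψ = 550.06 + 34.38 = 584.44 ft.
Total head at PZ-5: h = 577.26 ft (water level in the piezometer is the total head).
Head difference: h(PZ-1) − h(PZ-5) = 584.44 − 577.26 = 7.18 ft.
Hydraulic gradient: i = |Δh| / L = 7.18 / 2975.8 = 0.00241.
Flow is from higher to lower head: from PZ-1 toward PZ-5, i.e. toward the north-west.

i ≈ 0.00241; groundwater flows toward the north-west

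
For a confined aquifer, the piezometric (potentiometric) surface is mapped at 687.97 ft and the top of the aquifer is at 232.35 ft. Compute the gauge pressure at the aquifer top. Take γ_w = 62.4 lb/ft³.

Pressure head at the aquifer top: ψ = h − z = 687.97 − 232.35 = 455.62 ft.
P = γψ/144 = 62.4 × 455.62 / 144 = 197 psi.

P ≈ 197 psi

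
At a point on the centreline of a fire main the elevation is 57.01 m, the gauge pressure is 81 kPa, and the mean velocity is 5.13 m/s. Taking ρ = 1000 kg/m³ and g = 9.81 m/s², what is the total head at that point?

h ≈ 66.61 m

Pressure head ψ = P/(ρg) = 81×1000 / (1000 × 9.81) = 8.26 m.
Velocity head = v²/(2g) = 5.13² / (2 × 9.81) = 1.341 m.
h = z + ψ + v²/(2g) = 57.01 + 8.26 + 1.341 = 66.61 m.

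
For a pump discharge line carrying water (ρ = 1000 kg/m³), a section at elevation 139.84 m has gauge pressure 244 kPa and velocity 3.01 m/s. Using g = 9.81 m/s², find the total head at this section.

h ≈ 165.17 m

Pressure head ψ = P/(ρg) = 244×1000 / (1000 × 9.81) = 24.87 m.
Velocity head = v²/(2g) = 3.01² / (2 × 9.81) = 0.462 m.
h = z + ψ + v²/(2g) = 139.84 + 24.87 + 0.462 = 165.17 m.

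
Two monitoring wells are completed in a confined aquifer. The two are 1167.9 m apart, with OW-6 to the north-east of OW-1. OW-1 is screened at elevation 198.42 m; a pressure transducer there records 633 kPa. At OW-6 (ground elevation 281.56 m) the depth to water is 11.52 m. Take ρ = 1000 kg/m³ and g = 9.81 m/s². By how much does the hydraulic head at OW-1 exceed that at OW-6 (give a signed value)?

Δh ≈ -7.09 m

Pressure head at OW-1: ψ = P/(ρg) = 633×1000 / (1000 × 9.81) = 64.53 m.
Total head at OW-1: h = z + ψ = 198.42 + 64.53 = 262.95 m.
Total head at OW-6: h = 281.56 − 11.52 = 270.04 m.
Head difference: h(OW-1) − h(OW-6) = 262.95 − 270.04 = -7.09 m.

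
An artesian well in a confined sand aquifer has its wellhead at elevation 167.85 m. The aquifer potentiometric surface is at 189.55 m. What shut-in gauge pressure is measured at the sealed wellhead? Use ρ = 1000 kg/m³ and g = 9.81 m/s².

P ≈ 213 kPa

Head above the cap: Δh = 189.55 − 167.85 = 21.70 m.
P = ρgΔh = 1000 × 9.81 × 21.70 = 212877 Pa ≈ 213 kPa.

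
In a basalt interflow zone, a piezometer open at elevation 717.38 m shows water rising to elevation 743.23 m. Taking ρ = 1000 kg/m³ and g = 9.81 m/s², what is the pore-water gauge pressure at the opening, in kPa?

P ≈ 254 kPa

Pressure head ψ = h − z = 743.23 − 717.38 = 25.85 m.
P = ρgψ = 1000 × 9.81 × 25.85 = 253588 Pa ≈ 254 kPa.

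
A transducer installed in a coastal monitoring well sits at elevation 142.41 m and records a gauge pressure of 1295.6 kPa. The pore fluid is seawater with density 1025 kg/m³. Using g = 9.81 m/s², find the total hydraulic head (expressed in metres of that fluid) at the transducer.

h ≈ 271.26 m

ψ = P/(ρg) = 1295.6×1000 / (1025 × 9.81) = 128.85 m.
h = z + ψ = 142.41 + 128.85 = 271.26 m.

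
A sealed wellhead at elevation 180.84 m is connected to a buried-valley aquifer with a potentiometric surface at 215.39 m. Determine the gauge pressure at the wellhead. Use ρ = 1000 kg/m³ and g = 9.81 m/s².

P ≈ 339 kPa

Head above the cap: Δh = 215.39 − 180.84 = 34.55 m.
P = ρgΔh = 1000 × 9.81 × 34.55 = 338936 Pa ≈ 339 kPa.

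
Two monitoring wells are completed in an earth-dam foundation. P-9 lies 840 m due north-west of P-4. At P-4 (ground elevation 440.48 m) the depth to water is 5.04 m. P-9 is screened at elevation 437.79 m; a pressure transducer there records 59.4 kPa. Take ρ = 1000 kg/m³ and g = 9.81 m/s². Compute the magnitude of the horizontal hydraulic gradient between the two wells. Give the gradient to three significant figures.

Total head at P-4: h = 440.48 − 5.04 = 435.44 m.
Pressure head at P-9: ψ = P/(ρg) = 59.4×1000 / (1000 × 9.81) = 6.06 m.
Total head at P-9: h = z + ψ = 437.79 + 6.06 = 443.85 m.
Head difference: h(P-4) − h(P-9) = 435.44 − 443.85 = -8.41 m.
Hydraulic gradient: i = |Δh| / L = 8.41 / 840 = 0.0100.

i ≈ 0.0100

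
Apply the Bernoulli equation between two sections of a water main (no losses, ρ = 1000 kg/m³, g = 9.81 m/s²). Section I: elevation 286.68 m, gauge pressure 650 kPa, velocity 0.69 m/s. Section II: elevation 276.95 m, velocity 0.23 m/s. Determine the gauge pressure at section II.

P₂ ≈ 746 kPa

Pressure head at I: ψ₁ = P₁/(ρg) = 650×1000 / (1000 × 9.81) = 66.26 m.
Velocity heads: v₁²/2g = 0.69²/19.62 = 0.024 m; v₂²/2g = 0.23²/19.62 = 0.003 m.
Total head H = z₁ + ψ₁ + v₁²/2g = 286.68 + 66.26 + 0.024 = 352.96 m.
ψ₂ = H − z₂ − v₂²/2g = 352.96 − 276.95 − 0.003 = 76.01 m.
P₂ = ρgψ₂ = 1000 × 9.81 × 76.01 ≈ 746 kPa.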